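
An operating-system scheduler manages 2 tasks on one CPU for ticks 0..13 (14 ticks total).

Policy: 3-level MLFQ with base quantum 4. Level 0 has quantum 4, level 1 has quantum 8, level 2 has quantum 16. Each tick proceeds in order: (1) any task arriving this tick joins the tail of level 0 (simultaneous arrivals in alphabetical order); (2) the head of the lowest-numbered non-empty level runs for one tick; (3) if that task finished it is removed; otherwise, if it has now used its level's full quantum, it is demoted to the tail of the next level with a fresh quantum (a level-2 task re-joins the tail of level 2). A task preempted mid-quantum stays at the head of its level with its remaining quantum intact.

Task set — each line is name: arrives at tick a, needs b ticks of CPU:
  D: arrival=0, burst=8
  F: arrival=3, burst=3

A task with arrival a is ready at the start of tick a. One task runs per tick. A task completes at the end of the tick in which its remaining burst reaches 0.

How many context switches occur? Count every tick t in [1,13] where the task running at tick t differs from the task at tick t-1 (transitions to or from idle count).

t=0: L0/L1/L2 = D/-/- → run D
t=1: L0/L1/L2 = D/-/- → run D
t=2: L0/L1/L2 = D/-/- → run D
t=3: L0/L1/L2 = DF/-/- → run D
t=4: L0/L1/L2 = F/D/- → run F
t=5: L0/L1/L2 = F/D/- → run F
t=6: L0/L1/L2 = F/D/- → run F
t=7: L0/L1/L2 = -/D/- → run D
t=8: L0/L1/L2 = -/D/- → run D
t=9: L0/L1/L2 = -/D/- → run D
t=10: L0/L1/L2 = -/D/- → run D
t=11: (idle)
t=12: (idle)
t=13: (idle)

context switches = 3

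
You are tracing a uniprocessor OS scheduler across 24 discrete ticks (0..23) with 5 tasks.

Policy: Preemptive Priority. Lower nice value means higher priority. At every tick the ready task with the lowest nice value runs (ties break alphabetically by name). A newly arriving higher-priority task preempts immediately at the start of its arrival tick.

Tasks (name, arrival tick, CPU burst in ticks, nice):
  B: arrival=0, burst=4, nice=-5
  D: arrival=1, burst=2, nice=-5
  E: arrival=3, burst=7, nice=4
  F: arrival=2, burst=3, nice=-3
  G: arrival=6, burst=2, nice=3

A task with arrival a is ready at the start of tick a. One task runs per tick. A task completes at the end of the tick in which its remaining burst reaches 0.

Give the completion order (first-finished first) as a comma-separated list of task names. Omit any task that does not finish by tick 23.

completion order = B, D, F, G, E

t=0: ready={B} → run B
t=1: ready={B,D} → run B
t=2: ready={B,D,F} → run B
t=3: ready={B,D,E,F} → run B
t=4: ready={D,E,F} → run D
t=5: ready={D,E,F} → run D
t=6: ready={E,F,G} → run F
t=7: ready={E,F,G} → run F
t=8: ready={E,F,G} → run F
t=9: ready={E,G} → run G
t=10: ready={E,G} → run G
t=11: ready={E} → run E
t=12: ready={E} → run E
t=13: ready={E} → run E
t=14: ready={E} → run E
t=15: ready={E} → run E
t=16: ready={E} → run E
t=17: ready={E} → run E
t=18: (idle)
t=19: (idle)
t=20: (idle)
t=21: (idle)
t=22: (idle)
t=23: (idle)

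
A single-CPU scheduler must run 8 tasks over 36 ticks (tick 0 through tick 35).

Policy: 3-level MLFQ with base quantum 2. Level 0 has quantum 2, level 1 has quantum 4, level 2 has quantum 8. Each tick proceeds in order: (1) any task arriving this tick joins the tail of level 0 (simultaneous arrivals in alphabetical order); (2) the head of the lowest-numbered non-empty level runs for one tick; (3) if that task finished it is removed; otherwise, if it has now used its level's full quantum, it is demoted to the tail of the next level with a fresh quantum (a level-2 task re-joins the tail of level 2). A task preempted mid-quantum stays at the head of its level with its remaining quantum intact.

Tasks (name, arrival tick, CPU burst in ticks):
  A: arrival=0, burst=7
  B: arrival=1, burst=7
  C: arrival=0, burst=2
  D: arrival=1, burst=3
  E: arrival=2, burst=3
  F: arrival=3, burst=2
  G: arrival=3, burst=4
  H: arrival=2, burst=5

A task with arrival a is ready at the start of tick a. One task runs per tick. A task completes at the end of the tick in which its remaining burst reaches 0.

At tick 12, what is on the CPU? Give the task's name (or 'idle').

t=0: L0/L1/L2 = AC/-/- → run A
t=1: L0/L1/L2 = ACBD/-/- → run A
t=2: L0/L1/L2 = CBDEH/A/- → run C
t=3: L0/L1/L2 = CBDEHFG/A/- → run C
t=4: L0/L1/L2 = BDEHFG/A/- → run B
t=5: L0/L1/L2 = BDEHFG/A/- → run B
t=6: L0/L1/L2 = DEHFG/AB/- → run D
t=7: L0/L1/L2 = DEHFG/AB/- → run D
t=8: L0/L1/L2 = EHFG/ABD/- → run E
t=9: L0/L1/L2 = EHFG/ABD/- → run E
t=10: L0/L1/L2 = HFG/ABDE/- → run H
t=11: L0/L1/L2 = HFG/ABDE/- → run H
t=12: L0/L1/L2 = FG/ABDEH/- → run F
t=13: L0/L1/L2 = FG/ABDEH/- → run F
t=14: L0/L1/L2 = G/ABDEH/- → run G
t=15: L0/L1/L2 = G/ABDEH/- → run G
t=16: L0/L1/L2 = -/ABDEHG/- → run A
t=17: L0/L1/L2 = -/ABDEHG/- → run A
t=18: L0/L1/L2 = -/ABDEHG/- → run A
t=19: L0/L1/L2 = -/ABDEHG/- → run A
t=20: L0/L1/L2 = -/BDEHG/A → run B
t=21: L0/L1/L2 = -/BDEHG/A → run B
t=22: L0/L1/L2 = -/BDEHG/A → run B
t=23: L0/L1/L2 = -/BDEHG/A → run B
t=24: L0/L1/L2 = -/DEHG/AB → run D
t=25: L0/L1/L2 = -/EHG/AB → run E
t=26: L0/L1/L2 = -/HG/AB → run H
t=27: L0/L1/L2 = -/HG/AB → run H
t=28: L0/L1/L2 = -/HG/AB → run H
t=29: L0/L1/L2 = -/G/AB → run G
t=30: L0/L1/L2 = -/G/AB → run G
t=31: L0/L1/L2 = -/-/AB → run A
t=32: L0/L1/L2 = -/-/B → run B
t=33: (idle)
t=34: (idle)
t=35: (idle)

running at tick 12 = F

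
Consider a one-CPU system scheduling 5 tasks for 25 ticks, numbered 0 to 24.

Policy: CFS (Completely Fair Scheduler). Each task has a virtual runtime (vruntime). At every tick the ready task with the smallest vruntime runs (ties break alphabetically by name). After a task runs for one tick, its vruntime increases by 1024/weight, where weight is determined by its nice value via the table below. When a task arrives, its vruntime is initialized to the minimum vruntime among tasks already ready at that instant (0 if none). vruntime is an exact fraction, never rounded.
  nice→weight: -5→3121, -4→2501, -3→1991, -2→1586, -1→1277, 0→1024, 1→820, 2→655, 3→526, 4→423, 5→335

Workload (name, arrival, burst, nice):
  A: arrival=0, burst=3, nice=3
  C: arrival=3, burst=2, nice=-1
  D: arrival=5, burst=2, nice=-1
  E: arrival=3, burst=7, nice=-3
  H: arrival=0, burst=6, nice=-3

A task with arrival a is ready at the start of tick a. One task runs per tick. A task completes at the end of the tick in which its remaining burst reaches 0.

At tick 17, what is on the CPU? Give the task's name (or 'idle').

t=0: vr[A=0 H=0] → run A
t=1: vr[A=512/263 H=0] → run H
t=2: vr[A=512/263 H=1024/1991] → run H
t=3: vr[A=512/263 C=2048/1991 E=2048/1991 H=2048/1991] → run C
t=4: vr[A=512/263 C=4654080/2542507 E=2048/1991 H=2048/1991] → run E
t=5: vr[A=512/263 C=4654080/2542507 D=2048/1991 E=3072/1991 H=2048/1991] → run D
t=6: vr[A=512/263 C=4654080/2542507 D=4654080/2542507 E=3072/1991 H=2048/1991] → run H
t=7: vr[A=512/263 C=4654080/2542507 D=4654080/2542507 E=3072/1991 H=3072/1991] → run E
t=8: vr[A=512/263 C=4654080/2542507 D=4654080/2542507 E=4096/1991 H=3072/1991] → run H
t=9: vr[A=512/263 C=4654080/2542507 D=4654080/2542507 E=4096/1991 H=4096/1991] → run C
t=10: vr[A=512/263 D=4654080/2542507 E=4096/1991 H=4096/1991] → run D
t=11: vr[A=512/263 E=4096/1991 H=4096/1991] → run A
t=12: vr[A=1024/263 E=4096/1991 H=4096/1991] → run E
t=13: vr[A=1024/263 E=5120/1991 H=4096/1991] → run H
t=14: vr[A=1024/263 E=5120/1991 H=5120/1991] → run E
t=15: vr[A=1024/263 E=6144/1991 H=5120/1991] → run H
t=16: vr[A=1024/263 E=6144/1991] → run E
t=17: vr[A=1024/263 E=7168/1991] → run E
t=18: vr[A=1024/263 E=8192/1991] → run A
t=19: vr[E=8192/1991] → run E
t=20: (idle)
t=21: (idle)
t=22: (idle)
t=23: (idle)
t=24: (idle)

running at tick 17 = E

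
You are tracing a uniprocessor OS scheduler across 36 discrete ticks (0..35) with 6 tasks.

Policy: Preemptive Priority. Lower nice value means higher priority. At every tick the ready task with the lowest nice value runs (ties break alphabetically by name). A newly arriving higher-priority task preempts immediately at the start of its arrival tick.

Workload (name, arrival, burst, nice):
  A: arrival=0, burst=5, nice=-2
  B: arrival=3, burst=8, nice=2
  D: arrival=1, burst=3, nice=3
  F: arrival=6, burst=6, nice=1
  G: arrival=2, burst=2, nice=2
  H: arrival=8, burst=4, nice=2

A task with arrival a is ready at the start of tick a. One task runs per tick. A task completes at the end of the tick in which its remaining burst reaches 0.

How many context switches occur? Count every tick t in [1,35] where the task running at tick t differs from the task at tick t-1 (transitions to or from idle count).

t=0: ready={A} → run A
t=1: ready={A,D} → run A
t=2: ready={A,D,G} → run A
t=3: ready={A,B,D,G} → run A
t=4: ready={A,B,D,G} → run A
t=5: ready={B,D,G} → run B
t=6: ready={B,D,F,G} → run F
t=7: ready={B,D,F,G} → run F
t=8: ready={B,D,F,G,H} → run F
t=9: ready={B,D,F,G,H} → run F
t=10: ready={B,D,F,G,H} → run F
t=11: ready={B,D,F,G,H} → run F
t=12: ready={B,D,G,H} → run B
t=13: ready={B,D,G,H} → run B
t=14: ready={B,D,G,H} → run B
t=15: ready={B,D,G,H} → run B
t=16: ready={B,D,G,H} → run B
t=17: ready={B,D,G,H} → run B
t=18: ready={B,D,G,H} → run B
t=19: ready={D,G,H} → run G
t=20: ready={D,G,H} → run G
t=21: ready={D,H} → run H
t=22: ready={D,H} → run H
t=23: ready={D,H} → run H
t=24: ready={D,H} → run H
t=25: ready={D} → run D
t=26: ready={D} → run D
t=27: ready={D} → run D
t=28: (idle)
t=29: (idle)
t=30: (idle)
t=31: (idle)
t=32: (idle)
t=33: (idle)
t=34: (idle)
t=35: (idle)

context switches = 7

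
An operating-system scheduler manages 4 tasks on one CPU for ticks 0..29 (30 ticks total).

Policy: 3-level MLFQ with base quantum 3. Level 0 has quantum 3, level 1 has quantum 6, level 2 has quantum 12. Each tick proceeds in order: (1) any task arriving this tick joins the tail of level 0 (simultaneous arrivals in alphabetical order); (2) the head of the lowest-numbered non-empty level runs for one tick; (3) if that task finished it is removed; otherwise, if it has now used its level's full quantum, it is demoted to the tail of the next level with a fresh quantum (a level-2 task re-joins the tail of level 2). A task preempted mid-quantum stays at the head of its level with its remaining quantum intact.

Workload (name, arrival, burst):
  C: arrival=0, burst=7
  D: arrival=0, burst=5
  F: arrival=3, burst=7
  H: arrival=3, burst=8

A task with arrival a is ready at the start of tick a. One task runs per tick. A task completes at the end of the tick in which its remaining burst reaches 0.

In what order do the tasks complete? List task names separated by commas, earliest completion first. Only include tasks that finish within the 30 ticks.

t=0: L0/L1/L2 = CD/-/- → run C
t=1: L0/L1/L2 = CD/-/- → run C
t=2: L0/L1/L2 = CD/-/- → run C
t=3: L0/L1/L2 = DFH/C/- → run D
t=4: L0/L1/L2 = DFH/C/- → run D
t=5: L0/L1/L2 = DFH/C/- → run D
t=6: L0/L1/L2 = FH/CD/- → run F
t=7: L0/L1/L2 = FH/CD/- → run F
t=8: L0/L1/L2 = FH/CD/- → run F
t=9: L0/L1/L2 = H/CDF/- → run H
t=10: L0/L1/L2 = H/CDF/- → run H
t=11: L0/L1/L2 = H/CDF/- → run H
t=12: L0/L1/L2 = -/CDFH/- → run C
t=13: L0/L1/L2 = -/CDFH/- → run C
t=14: L0/L1/L2 = -/CDFH/- → run C
t=15: L0/L1/L2 = -/CDFH/- → run C
t=16: L0/L1/L2 = -/DFH/- → run D
t=17: L0/L1/L2 = -/DFH/- → run D
t=18: L0/L1/L2 = -/FH/- → run F
t=19: L0/L1/L2 = -/FH/- → run F
t=20: L0/L1/L2 = -/FH/- → run F
t=21: L0/L1/L2 = -/FH/- → run F
t=22: L0/L1/L2 = -/H/- → run H
t=23: L0/L1/L2 = -/H/- → run H
t=24: L0/L1/L2 = -/H/- → run H
t=25: L0/L1/L2 = -/H/- → run H
t=26: L0/L1/L2 = -/H/- → run H
t=27: (idle)
t=28: (idle)
t=29: (idle)

completion order = C, D, F, H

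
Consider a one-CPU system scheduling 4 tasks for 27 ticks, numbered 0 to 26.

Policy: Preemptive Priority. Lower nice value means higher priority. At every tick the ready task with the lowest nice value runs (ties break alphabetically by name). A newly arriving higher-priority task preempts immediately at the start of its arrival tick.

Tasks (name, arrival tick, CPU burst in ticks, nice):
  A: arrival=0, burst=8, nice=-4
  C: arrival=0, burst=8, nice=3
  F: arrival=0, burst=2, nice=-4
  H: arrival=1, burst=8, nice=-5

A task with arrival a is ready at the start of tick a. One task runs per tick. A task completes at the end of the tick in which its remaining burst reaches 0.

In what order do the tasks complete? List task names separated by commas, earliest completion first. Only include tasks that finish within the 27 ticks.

completion order = H, A, F, C

t=0: ready={A,C,F} → run A
t=1: ready={A,C,F,H} → run H
t=2: ready={A,C,F,H} → run H
t=3: ready={A,C,F,H} → run H
t=4: ready={A,C,F,H} → run H
t=5: ready={A,C,F,H} → run H
t=6: ready={A,C,F,H} → run H
t=7: ready={A,C,F,H} → run H
t=8: ready={A,C,F,H} → run H
t=9: ready={A,C,F} → run A
t=10: ready={A,C,F} → run A
t=11: ready={A,C,F} → run A
t=12: ready={A,C,F} → run A
t=13: ready={A,C,F} → run A
t=14: ready={A,C,F} → run A
t=15: ready={A,C,F} → run A
t=16: ready={C,F} → run F
t=17: ready={C,F} → run F
t=18: ready={C} → run C
t=19: ready={C} → run C
t=20: ready={C} → run C
t=21: ready={C} → run C
t=22: ready={C} → run C
t=23: ready={C} → run C
t=24: ready={C} → run C
t=25: ready={C} → run C
t=26: (idle)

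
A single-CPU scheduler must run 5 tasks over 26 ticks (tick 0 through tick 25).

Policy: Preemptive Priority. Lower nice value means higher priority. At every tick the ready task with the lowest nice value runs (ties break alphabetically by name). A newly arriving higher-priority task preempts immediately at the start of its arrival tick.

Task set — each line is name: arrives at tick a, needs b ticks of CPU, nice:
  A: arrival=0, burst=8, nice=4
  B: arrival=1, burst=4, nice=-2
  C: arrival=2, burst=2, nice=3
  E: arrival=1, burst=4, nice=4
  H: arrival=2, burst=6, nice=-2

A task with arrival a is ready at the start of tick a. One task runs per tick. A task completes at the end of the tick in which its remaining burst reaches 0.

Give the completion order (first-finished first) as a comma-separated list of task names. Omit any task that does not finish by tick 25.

t=0: ready={A} → run A
t=1: ready={A,B,E} → run B
t=2: ready={A,B,C,E,H} → run B
t=3: ready={A,B,C,E,H} → run B
t=4: ready={A,B,C,E,H} → run B
t=5: ready={A,C,E,H} → run H
t=6: ready={A,C,E,H} → run H
t=7: ready={A,C,E,H} → run H
t=8: ready={A,C,E,H} → run H
t=9: ready={A,C,E,H} → run H
t=10: ready={A,C,E,H} → run H
t=11: ready={A,C,E} → run C
t=12: ready={A,C,E} → run C
t=13: ready={A,E} → run A
t=14: ready={A,E} → run A
t=15: ready={A,E} → run A
t=16: ready={A,E} → run A
t=17: ready={A,E} → run A
t=18: ready={A,E} → run A
t=19: ready={A,E} → run A
t=20: ready={E} → run E
t=21: ready={E} → run E
t=22: ready={E} → run E
t=23: ready={E} → run E
t=24: (idle)
t=25: (idle)

completion order = B, H, C, A, E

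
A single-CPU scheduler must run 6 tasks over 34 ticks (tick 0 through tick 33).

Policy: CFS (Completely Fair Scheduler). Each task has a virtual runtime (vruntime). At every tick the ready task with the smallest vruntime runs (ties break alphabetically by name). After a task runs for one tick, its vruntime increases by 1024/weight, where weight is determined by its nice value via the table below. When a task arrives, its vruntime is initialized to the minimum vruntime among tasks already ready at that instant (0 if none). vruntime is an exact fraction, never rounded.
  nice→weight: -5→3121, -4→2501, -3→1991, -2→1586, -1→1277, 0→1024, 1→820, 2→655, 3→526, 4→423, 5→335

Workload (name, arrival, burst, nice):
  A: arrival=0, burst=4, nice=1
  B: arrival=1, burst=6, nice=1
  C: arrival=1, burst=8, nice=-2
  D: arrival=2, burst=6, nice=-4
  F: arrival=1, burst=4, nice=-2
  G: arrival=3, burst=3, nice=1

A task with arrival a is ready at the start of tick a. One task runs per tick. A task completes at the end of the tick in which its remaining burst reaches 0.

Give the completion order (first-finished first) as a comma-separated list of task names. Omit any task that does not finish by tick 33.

t=0: vr[A=0] → run A
t=1: vr[A=256/205 B=256/205 C=256/205 F=256/205] → run A
t=2: vr[A=512/205 B=256/205 C=256/205 D=256/205 F=256/205] → run B
t=3: vr[A=512/205 B=512/205 C=256/205 D=256/205 F=256/205 G=256/205] → run C
t=4: vr[A=512/205 B=512/205 C=307968/162565 D=256/205 F=256/205 G=256/205] → run D
t=5: vr[A=512/205 B=512/205 C=307968/162565 D=20736/12505 F=256/205 G=256/205] → run F
t=6: vr[A=512/205 B=512/205 C=307968/162565 D=20736/12505 F=307968/162565 G=256/205] → run G
t=7: vr[A=512/205 B=512/205 C=307968/162565 D=20736/12505 F=307968/162565 G=512/205] → run D
t=8: vr[A=512/205 B=512/205 C=307968/162565 D=25856/12505 F=307968/162565 G=512/205] → run C
t=9: vr[A=512/205 B=512/205 C=412928/162565 D=25856/12505 F=307968/162565 G=512/205] → run F
t=10: vr[A=512/205 B=512/205 C=412928/162565 D=25856/12505 F=412928/162565 G=512/205] → run D
t=11: vr[A=512/205 B=512/205 C=412928/162565 D=30976/12505 F=412928/162565 G=512/205] → run D
t=12: vr[A=512/205 B=512/205 C=412928/162565 D=36096/12505 F=412928/162565 G=512/205] → run A
t=13: vr[A=768/205 B=512/205 C=412928/162565 D=36096/12505 F=412928/162565 G=512/205] → run B
t=14: vr[A=768/205 B=768/205 C=412928/162565 D=36096/12505 F=412928/162565 G=512/205] → run G
t=15: vr[A=768/205 B=768/205 C=412928/162565 D=36096/12505 F=412928/162565 G=768/205] → run C
t=16: vr[A=768/205 B=768/205 C=517888/162565 D=36096/12505 F=412928/162565 G=768/205] → run F
t=17: vr[A=768/205 B=768/205 C=517888/162565 D=36096/12505 F=517888/162565 G=768/205] → run D
t=18: vr[A=768/205 B=768/205 C=517888/162565 D=41216/12505 F=517888/162565 G=768/205] → run C
t=19: vr[A=768/205 B=768/205 C=622848/162565 D=41216/12505 F=517888/162565 G=768/205] → run F
t=20: vr[A=768/205 B=768/205 C=622848/162565 D=41216/12505 G=768/205] → run D
t=21: vr[A=768/205 B=768/205 C=622848/162565 G=768/205] → run A
t=22: vr[B=768/205 C=622848/162565 G=768/205] → run B
t=23: vr[B=1024/205 C=622848/162565 G=768/205] → run G
t=24: vr[B=1024/205 C=622848/162565] → run C
t=25: vr[B=1024/205 C=727808/162565] → run C
t=26: vr[B=1024/205 C=832768/162565] → run B
t=27: vr[B=256/41 C=832768/162565] → run C
t=28: vr[B=256/41 C=937728/162565] → run C
t=29: vr[B=256/41] → run B
t=30: vr[B=1536/205] → run B
t=31: (idle)
t=32: (idle)
t=33: (idle)

completion order = F, D, A, G, C, B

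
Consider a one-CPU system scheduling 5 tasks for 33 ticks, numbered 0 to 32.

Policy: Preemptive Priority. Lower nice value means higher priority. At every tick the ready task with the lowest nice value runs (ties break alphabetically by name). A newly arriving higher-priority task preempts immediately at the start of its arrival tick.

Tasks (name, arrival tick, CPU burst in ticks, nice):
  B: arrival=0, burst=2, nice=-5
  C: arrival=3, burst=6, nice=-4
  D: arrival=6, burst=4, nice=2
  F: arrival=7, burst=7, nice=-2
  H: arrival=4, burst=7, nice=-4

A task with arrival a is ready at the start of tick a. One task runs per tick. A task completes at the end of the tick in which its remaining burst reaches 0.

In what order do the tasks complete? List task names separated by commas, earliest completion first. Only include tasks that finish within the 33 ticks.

t=0: ready={B} → run B
t=1: ready={B} → run B
t=2: (idle)
t=3: ready={C} → run C
t=4: ready={C,H} → run C
t=5: ready={C,H} → run C
t=6: ready={C,D,H} → run C
t=7: ready={C,D,F,H} → run C
t=8: ready={C,D,F,H} → run C
t=9: ready={D,F,H} → run H
t=10: ready={D,F,H} → run H
t=11: ready={D,F,H} → run H
t=12: ready={D,F,H} → run H
t=13: ready={D,F,H} → run H
t=14: ready={D,F,H} → run H
t=15: ready={D,F,H} → run H
t=16: ready={D,F} → run F
t=17: ready={D,F} → run F
t=18: ready={D,F} → run F
t=19: ready={D,F} → run F
t=20: ready={D,F} → run F
t=21: ready={D,F} → run F
t=22: ready={D,F} → run F
t=23: ready={D} → run D
t=24: ready={D} → run D
t=25: ready={D} → run D
t=26: ready={D} → run D
t=27: (idle)
t=28: (idle)
t=29: (idle)
t=30: (idle)
t=31: (idle)
t=32: (idle)

completion order = B, C, H, F, D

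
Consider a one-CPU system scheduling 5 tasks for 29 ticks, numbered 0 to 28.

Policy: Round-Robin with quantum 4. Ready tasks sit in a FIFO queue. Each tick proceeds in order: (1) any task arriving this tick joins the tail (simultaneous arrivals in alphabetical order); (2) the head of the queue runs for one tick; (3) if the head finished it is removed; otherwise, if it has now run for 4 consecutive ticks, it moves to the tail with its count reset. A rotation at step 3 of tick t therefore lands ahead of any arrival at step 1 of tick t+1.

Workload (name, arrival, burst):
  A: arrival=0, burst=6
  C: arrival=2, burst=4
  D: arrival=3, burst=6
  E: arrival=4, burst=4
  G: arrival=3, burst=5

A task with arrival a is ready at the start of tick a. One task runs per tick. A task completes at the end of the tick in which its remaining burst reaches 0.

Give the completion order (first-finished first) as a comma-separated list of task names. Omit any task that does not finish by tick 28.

completion order = C, A, E, D, G

t=0: queue=[A] q_used=0 → run A
t=1: queue=[A] q_used=1 → run A
t=2: queue=[A,C] q_used=2 → run A
t=3: queue=[A,C,D,G] q_used=3 → run A
t=4: queue=[C,D,G,A,E] q_used=0 → run C
t=5: queue=[C,D,G,A,E] q_used=1 → run C
t=6: queue=[C,D,G,A,E] q_used=2 → run C
t=7: queue=[C,D,G,A,E] q_used=3 → run C
t=8: queue=[D,G,A,E] q_used=0 → run D
t=9: queue=[D,G,A,E] q_used=1 → run D
t=10: queue=[D,G,A,E] q_used=2 → run D
t=11: queue=[D,G,A,E] q_used=3 → run D
t=12: queue=[G,A,E,D] q_used=0 → run G
t=13: queue=[G,A,E,D] q_used=1 → run G
t=14: queue=[G,A,E,D] q_used=2 → run G
t=15: queue=[G,A,E,D] q_used=3 → run G
t=16: queue=[A,E,D,G] q_used=0 → run A
t=17: queue=[A,E,D,G] q_used=1 → run A
t=18: queue=[E,D,G] q_used=0 → run E
t=19: queue=[E,D,G] q_used=1 → run E
t=20: queue=[E,D,G] q_used=2 → run E
t=21: queue=[E,D,G] q_used=3 → run E
t=22: queue=[D,G] q_used=0 → run D
t=23: queue=[D,G] q_used=1 → run D
t=24: queue=[G] q_used=0 → run G
t=25: (idle)
t=26: (idle)
t=27: (idle)
t=28: (idle)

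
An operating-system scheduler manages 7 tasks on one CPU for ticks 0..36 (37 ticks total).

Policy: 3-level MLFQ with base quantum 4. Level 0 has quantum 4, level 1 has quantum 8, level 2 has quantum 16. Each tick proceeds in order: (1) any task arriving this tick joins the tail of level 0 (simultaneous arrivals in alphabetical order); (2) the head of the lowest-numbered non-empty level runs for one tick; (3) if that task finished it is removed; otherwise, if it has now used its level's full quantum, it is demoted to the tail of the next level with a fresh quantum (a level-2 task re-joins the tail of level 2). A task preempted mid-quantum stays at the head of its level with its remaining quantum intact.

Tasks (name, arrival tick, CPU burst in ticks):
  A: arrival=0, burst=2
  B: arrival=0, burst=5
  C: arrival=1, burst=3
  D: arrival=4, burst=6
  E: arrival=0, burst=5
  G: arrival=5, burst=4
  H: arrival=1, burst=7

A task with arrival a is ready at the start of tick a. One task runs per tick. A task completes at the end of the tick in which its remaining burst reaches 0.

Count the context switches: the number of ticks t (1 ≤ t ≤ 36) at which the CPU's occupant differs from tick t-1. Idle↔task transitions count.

context switches = 11

t=0: L0/L1/L2 = ABE/-/- → run A
t=1: L0/L1/L2 = ABECH/-/- → run A
t=2: L0/L1/L2 = BECH/-/- → run B
t=3: L0/L1/L2 = BECH/-/- → run B
t=4: L0/L1/L2 = BECHD/-/- → run B
t=5: L0/L1/L2 = BECHDG/-/- → run B
t=6: L0/L1/L2 = ECHDG/B/- → run E
t=7: L0/L1/L2 = ECHDG/B/- → run E
t=8: L0/L1/L2 = ECHDG/B/- → run E
t=9: L0/L1/L2 = ECHDG/B/- → run E
t=10: L0/L1/L2 = CHDG/BE/- → run C
t=11: L0/L1/L2 = CHDG/BE/- → run C
t=12: L0/L1/L2 = CHDG/BE/- → run C
t=13: L0/L1/L2 = HDG/BE/- → run H
t=14: L0/L1/L2 = HDG/BE/- → run H
t=15: L0/L1/L2 = HDG/BE/- → run H
t=16: L0/L1/L2 = HDG/BE/- → run H
t=17: L0/L1/L2 = DG/BEH/- → run D
t=18: L0/L1/L2 = DG/BEH/- → run D
t=19: L0/L1/L2 = DG/BEH/- → run D
t=20: L0/L1/L2 = DG/BEH/- → run D
t=21: L0/L1/L2 = G/BEHD/- → run G
t=22: L0/L1/L2 = G/BEHD/- → run G
t=23: L0/L1/L2 = G/BEHD/- → run G
t=24: L0/L1/L2 = G/BEHD/- → run G
t=25: L0/L1/L2 = -/BEHD/- → run B
t=26: L0/L1/L2 = -/EHD/- → run E
t=27: L0/L1/L2 = -/HD/- → run H
t=28: L0/L1/L2 = -/HD/- → run H
t=29: L0/L1/L2 = -/HD/- → run H
t=30: L0/L1/L2 = -/D/- → run D
t=31: L0/L1/L2 = -/D/- → run D
t=32: (idle)
t=33: (idle)
t=34: (idle)
t=35: (idle)
t=36: (idle)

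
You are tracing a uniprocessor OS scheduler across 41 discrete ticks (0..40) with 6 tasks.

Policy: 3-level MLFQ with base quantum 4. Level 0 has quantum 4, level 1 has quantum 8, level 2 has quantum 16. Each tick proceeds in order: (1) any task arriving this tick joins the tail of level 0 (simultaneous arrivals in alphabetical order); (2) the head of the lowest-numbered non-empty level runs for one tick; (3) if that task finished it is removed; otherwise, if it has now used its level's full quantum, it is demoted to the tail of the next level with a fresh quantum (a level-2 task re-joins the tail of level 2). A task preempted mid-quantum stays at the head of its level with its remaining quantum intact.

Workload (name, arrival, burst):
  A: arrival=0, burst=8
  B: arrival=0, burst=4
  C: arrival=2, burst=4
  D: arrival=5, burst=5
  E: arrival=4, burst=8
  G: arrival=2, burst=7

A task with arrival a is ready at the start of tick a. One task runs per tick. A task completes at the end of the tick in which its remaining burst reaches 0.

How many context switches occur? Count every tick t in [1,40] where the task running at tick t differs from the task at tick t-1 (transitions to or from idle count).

t=0: L0/L1/L2 = AB/-/- → run A
t=1: L0/L1/L2 = AB/-/- → run A
t=2: L0/L1/L2 = ABCG/-/- → run A
t=3: L0/L1/L2 = ABCG/-/- → run A
t=4: L0/L1/L2 = BCGE/A/- → run B
t=5: L0/L1/L2 = BCGED/A/- → run B
t=6: L0/L1/L2 = BCGED/A/- → run B
t=7: L0/L1/L2 = BCGED/A/- → run B
t=8: L0/L1/L2 = CGED/A/- → run C
t=9: L0/L1/L2 = CGED/A/- → run C
t=10: L0/L1/L2 = CGED/A/- → run C
t=11: L0/L1/L2 = CGED/A/- → run C
t=12: L0/L1/L2 = GED/A/- → run G
t=13: L0/L1/L2 = GED/A/- → run G
t=14: L0/L1/L2 = GED/A/- → run G
t=15: L0/L1/L2 = GED/A/- → run G
t=16: L0/L1/L2 = ED/AG/- → run E
t=17: L0/L1/L2 = ED/AG/- → run E
t=18: L0/L1/L2 = ED/AG/- → run E
t=19: L0/L1/L2 = ED/AG/- → run E
t=20: L0/L1/L2 = D/AGE/- → run D
t=21: L0/L1/L2 = D/AGE/- → run D
t=22: L0/L1/L2 = D/AGE/- → run D
t=23: L0/L1/L2 = D/AGE/- → run D
t=24: L0/L1/L2 = -/AGED/- → run A
t=25: L0/L1/L2 = -/AGED/- → run A
t=26: L0/L1/L2 = -/AGED/- → run A
t=27: L0/L1/L2 = -/AGED/- → run A
t=28: L0/L1/L2 = -/GED/- → run G
t=29: L0/L1/L2 = -/GED/- → run G
t=30: L0/L1/L2 = -/GED/- → run G
t=31: L0/L1/L2 = -/ED/- → run E
t=32: L0/L1/L2 = -/ED/- → run E
t=33: L0/L1/L2 = -/ED/- → run E
t=34: L0/L1/L2 = -/ED/- → run E
t=35: L0/L1/L2 = -/D/- → run D
t=36: (idle)
t=37: (idle)
t=38: (idle)
t=39: (idle)
t=40: (idle)

context switches = 10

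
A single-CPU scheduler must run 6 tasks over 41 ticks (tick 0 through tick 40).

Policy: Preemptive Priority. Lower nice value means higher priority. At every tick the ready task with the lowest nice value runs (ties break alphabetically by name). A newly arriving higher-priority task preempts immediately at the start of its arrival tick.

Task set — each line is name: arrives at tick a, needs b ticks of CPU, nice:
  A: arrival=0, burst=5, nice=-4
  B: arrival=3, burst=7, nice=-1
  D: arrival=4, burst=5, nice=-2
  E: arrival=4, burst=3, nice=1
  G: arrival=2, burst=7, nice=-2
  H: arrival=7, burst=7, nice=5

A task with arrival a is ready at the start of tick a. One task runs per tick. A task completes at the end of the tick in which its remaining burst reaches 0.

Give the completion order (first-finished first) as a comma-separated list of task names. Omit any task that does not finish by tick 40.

completion order = A, D, G, B, E, H

t=0: ready={A} → run A
t=1: ready={A} → run A
t=2: ready={A,G} → run A
t=3: ready={A,B,G} → run A
t=4: ready={A,B,D,E,G} → run A
t=5: ready={B,D,E,G} → run D
t=6: ready={B,D,E,G} → run D
t=7: ready={B,D,E,G,H} → run D
t=8: ready={B,D,E,G,H} → run D
t=9: ready={B,D,E,G,H} → run D
t=10: ready={B,E,G,H} → run G
t=11: ready={B,E,G,H} → run G
t=12: ready={B,E,G,H} → run G
t=13: ready={B,E,G,H} → run G
t=14: ready={B,E,G,H} → run G
t=15: ready={B,E,G,H} → run G
t=16: ready={B,E,G,H} → run G
t=17: ready={B,E,H} → run B
t=18: ready={B,E,H} → run B
t=19: ready={B,E,H} → run B
t=20: ready={B,E,H} → run B
t=21: ready={B,E,H} → run B
t=22: ready={B,E,H} → run B
t=23: ready={B,E,H} → run B
t=24: ready={E,H} → run E
t=25: ready={E,H} → run E
t=26: ready={E,H} → run E
t=27: ready={H} → run H
t=28: ready={H} → run H
t=29: ready={H} → run H
t=30: ready={H} → run H
t=31: ready={H} → run H
t=32: ready={H} → run H
t=33: ready={H} → run H
t=34: (idle)
t=35: (idle)
t=36: (idle)
t=37: (idle)
t=38: (idle)
t=39: (idle)
t=40: (idle)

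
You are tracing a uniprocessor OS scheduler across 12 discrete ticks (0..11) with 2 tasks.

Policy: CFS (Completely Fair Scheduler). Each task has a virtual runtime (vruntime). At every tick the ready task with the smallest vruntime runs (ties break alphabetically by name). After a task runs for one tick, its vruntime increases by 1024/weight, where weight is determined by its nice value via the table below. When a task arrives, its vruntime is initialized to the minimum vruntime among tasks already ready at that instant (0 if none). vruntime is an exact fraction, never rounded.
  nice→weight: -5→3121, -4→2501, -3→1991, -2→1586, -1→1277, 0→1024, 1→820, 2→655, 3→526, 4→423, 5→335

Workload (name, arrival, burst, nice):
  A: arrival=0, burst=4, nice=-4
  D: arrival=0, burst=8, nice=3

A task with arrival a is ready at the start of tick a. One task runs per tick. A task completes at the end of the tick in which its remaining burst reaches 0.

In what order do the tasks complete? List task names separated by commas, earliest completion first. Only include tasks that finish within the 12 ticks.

completion order = A, D

t=0: vr[A=0 D=0] → run A
t=1: vr[A=1024/2501 D=0] → run D
t=2: vr[A=1024/2501 D=512/263] → run A
t=3: vr[A=2048/2501 D=512/263] → run A
t=4: vr[A=3072/2501 D=512/263] → run A
t=5: vr[D=512/263] → run D
t=6: vr[D=1024/263] → run D
t=7: vr[D=1536/263] → run D
t=8: vr[D=2048/263] → run D
t=9: vr[D=2560/263] → run D
t=10: vr[D=3072/263] → run D
t=11: vr[D=3584/263] → run D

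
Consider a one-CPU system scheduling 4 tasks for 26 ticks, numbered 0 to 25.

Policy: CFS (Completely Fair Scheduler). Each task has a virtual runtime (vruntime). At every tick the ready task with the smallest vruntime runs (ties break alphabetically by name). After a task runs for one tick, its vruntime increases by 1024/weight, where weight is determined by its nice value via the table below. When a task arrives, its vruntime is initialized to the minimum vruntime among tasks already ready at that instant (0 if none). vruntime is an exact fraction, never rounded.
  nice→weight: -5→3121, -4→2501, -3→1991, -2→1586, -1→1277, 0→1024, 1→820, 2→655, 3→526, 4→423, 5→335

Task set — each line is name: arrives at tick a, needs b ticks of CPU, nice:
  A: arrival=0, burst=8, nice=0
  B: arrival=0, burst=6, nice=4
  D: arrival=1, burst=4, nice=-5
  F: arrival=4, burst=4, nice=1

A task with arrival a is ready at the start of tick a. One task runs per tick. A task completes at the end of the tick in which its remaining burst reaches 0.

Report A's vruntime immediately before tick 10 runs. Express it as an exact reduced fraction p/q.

vruntime(A, start of tick 10) = 3/1

t=0: vr[A=0 B=0] → run A
t=1: vr[A=1 B=0 D=0] → run B
t=2: vr[A=1 B=1024/423 D=0] → run D
t=3: vr[A=1 B=1024/423 D=1024/3121] → run D
t=4: vr[A=1 B=1024/423 D=2048/3121 F=2048/3121] → run D
t=5: vr[A=1 B=1024/423 D=3072/3121 F=2048/3121] → run F
t=6: vr[A=1 B=1024/423 D=3072/3121 F=1218816/639805] → run D
t=7: vr[A=1 B=1024/423 F=1218816/639805] → run A
t=8: vr[A=2 B=1024/423 F=1218816/639805] → run F
t=9: vr[A=2 B=1024/423 F=2017792/639805] → run A
t=10: vr[A=3 B=1024/423 F=2017792/639805] → run B
t=11: vr[A=3 B=2048/423 F=2017792/639805] → run A
t=12: vr[A=4 B=2048/423 F=2017792/639805] → run F
t=13: vr[A=4 B=2048/423 F=2816768/639805] → run A
t=14: vr[A=5 B=2048/423 F=2816768/639805] → run F
t=15: vr[A=5 B=2048/423] → run B
t=16: vr[A=5 B=1024/141] → run A
t=17: vr[A=6 B=1024/141] → run A
t=18: vr[A=7 B=1024/141] → run A
t=19: vr[B=1024/141] → run B
t=20: vr[B=4096/423] → run B
t=21: vr[B=5120/423] → run B
t=22: (idle)
t=23: (idle)
t=24: (idle)
t=25: (idle)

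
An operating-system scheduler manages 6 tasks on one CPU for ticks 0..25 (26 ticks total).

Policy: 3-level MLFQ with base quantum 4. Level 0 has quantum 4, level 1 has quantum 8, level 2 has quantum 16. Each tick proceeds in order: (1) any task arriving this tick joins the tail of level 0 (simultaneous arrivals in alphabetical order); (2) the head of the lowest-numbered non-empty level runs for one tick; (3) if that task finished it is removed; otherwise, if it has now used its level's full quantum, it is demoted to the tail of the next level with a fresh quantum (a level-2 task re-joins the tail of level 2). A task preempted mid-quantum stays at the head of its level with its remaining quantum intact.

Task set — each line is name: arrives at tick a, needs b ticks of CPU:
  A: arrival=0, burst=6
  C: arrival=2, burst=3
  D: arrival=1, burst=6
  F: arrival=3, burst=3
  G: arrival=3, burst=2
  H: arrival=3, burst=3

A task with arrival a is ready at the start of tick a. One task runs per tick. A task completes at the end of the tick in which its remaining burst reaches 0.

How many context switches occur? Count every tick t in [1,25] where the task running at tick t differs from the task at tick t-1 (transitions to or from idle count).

context switches = 8

t=0: L0/L1/L2 = A/-/- → run A
t=1: L0/L1/L2 = AD/-/- → run A
t=2: L0/L1/L2 = ADC/-/- → run A
t=3: L0/L1/L2 = ADCFGH/-/- → run A
t=4: L0/L1/L2 = DCFGH/A/- → run D
t=5: L0/L1/L2 = DCFGH/A/- → run D
t=6: L0/L1/L2 = DCFGH/A/- → run D
t=7: L0/L1/L2 = DCFGH/A/- → run D
t=8: L0/L1/L2 = CFGH/AD/- → run C
t=9: L0/L1/L2 = CFGH/AD/- → run C
t=10: L0/L1/L2 = CFGH/AD/- → run C
t=11: L0/L1/L2 = FGH/AD/- → run F
t=12: L0/L1/L2 = FGH/AD/- → run F
t=13: L0/L1/L2 = FGH/AD/- → run F
t=14: L0/L1/L2 = GH/AD/- → run G
t=15: L0/L1/L2 = GH/AD/- → run G
t=16: L0/L1/L2 = H/AD/- → run H
t=17: L0/L1/L2 = H/AD/- → run H
t=18: L0/L1/L2 = H/AD/- → run H
t=19: L0/L1/L2 = -/AD/- → run A
t=20: L0/L1/L2 = -/AD/- → run A
t=21: L0/L1/L2 = -/D/- → run D
t=22: L0/L1/L2 = -/D/- → run D
t=23: (idle)
t=24: (idle)
t=25: (idle)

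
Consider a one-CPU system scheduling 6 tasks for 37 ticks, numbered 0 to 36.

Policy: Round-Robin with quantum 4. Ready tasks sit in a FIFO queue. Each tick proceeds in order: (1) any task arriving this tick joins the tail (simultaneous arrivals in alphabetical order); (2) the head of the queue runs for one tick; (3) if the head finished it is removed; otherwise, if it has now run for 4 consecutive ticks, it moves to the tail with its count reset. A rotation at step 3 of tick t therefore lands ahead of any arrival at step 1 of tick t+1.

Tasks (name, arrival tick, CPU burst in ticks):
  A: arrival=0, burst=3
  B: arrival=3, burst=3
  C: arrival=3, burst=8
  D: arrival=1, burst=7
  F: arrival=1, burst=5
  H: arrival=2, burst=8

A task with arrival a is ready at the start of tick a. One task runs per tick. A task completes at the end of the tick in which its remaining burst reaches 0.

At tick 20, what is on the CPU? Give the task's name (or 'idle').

t=0: queue=[A] q_used=0 → run A
t=1: queue=[A,D,F] q_used=1 → run A
t=2: queue=[A,D,F,H] q_used=2 → run A
t=3: queue=[D,F,H,B,C] q_used=0 → run D
t=4: queue=[D,F,H,B,C] q_used=1 → run D
t=5: queue=[D,F,H,B,C] q_used=2 → run D
t=6: queue=[D,F,H,B,C] q_used=3 → run D
t=7: queue=[F,H,B,C,D] q_used=0 → run F
t=8: queue=[F,H,B,C,D] q_used=1 → run F
t=9: queue=[F,H,B,C,D] q_used=2 → run F
t=10: queue=[F,H,B,C,D] q_used=3 → run F
t=11: queue=[H,B,C,D,F] q_used=0 → run H
t=12: queue=[H,B,C,D,F] q_used=1 → run H
t=13: queue=[H,B,C,D,F] q_used=2 → run H
t=14: queue=[H,B,C,D,F] q_used=3 → run H
t=15: queue=[B,C,D,F,H] q_used=0 → run B
t=16: queue=[B,C,D,F,H] q_used=1 → run B
t=17: queue=[B,C,D,F,H] q_used=2 → run B
t=18: queue=[C,D,F,H] q_used=0 → run C
t=19: queue=[C,D,F,H] q_used=1 → run C
t=20: queue=[C,D,F,H] q_used=2 → run C
t=21: queue=[C,D,F,H] q_used=3 → run C
t=22: queue=[D,F,H,C] q_used=0 → run D
t=23: queue=[D,F,H,C] q_used=1 → run D
t=24: queue=[D,F,H,C] q_used=2 → run D
t=25: queue=[F,H,C] q_used=0 → run F
t=26: queue=[H,C] q_used=0 → run H
t=27: queue=[H,C] q_used=1 → run H
t=28: queue=[H,C] q_used=2 → run H
t=29: queue=[H,C] q_used=3 → run H
t=30: queue=[C] q_used=0 → run C
t=31: queue=[C] q_used=1 → run C
t=32: queue=[C] q_used=2 → run C
t=33: queue=[C] q_used=3 → run C
t=34: (idle)
t=35: (idle)
t=36: (idle)

running at tick 20 = C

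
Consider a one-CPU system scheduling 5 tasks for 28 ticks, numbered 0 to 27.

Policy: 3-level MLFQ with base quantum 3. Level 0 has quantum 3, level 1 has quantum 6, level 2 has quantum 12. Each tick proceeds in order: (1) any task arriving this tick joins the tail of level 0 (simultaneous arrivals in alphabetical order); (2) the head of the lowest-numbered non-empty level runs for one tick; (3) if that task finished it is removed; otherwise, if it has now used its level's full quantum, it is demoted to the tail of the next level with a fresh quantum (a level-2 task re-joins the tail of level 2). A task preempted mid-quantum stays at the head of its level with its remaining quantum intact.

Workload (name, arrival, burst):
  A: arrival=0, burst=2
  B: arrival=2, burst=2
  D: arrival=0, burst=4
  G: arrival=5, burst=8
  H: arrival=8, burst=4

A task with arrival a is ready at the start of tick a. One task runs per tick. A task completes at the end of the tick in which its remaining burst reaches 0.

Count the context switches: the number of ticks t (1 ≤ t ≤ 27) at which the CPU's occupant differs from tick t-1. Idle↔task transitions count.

t=0: L0/L1/L2 = AD/-/- → run A
t=1: L0/L1/L2 = AD/-/- → run A
t=2: L0/L1/L2 = DB/-/- → run D
t=3: L0/L1/L2 = DB/-/- → run D
t=4: L0/L1/L2 = DB/-/- → run D
t=5: L0/L1/L2 = BG/D/- → run B
t=6: L0/L1/L2 = BG/D/- → run B
t=7: L0/L1/L2 = G/D/- → run G
t=8: L0/L1/L2 = GH/D/- → run G
t=9: L0/L1/L2 = GH/D/- → run G
t=10: L0/L1/L2 = H/DG/- → run H
t=11: L0/L1/L2 = H/DG/- → run H
t=12: L0/L1/L2 = H/DG/- → run H
t=13: L0/L1/L2 = -/DGH/- → run D
t=14: L0/L1/L2 = -/GH/- → run G
t=15: L0/L1/L2 = -/GH/- → run G
t=16: L0/L1/L2 = -/GH/- → run G
t=17: L0/L1/L2 = -/GH/- → run G
t=18: L0/L1/L2 = -/GH/- → run G
t=19: L0/L1/L2 = -/H/- → run H
t=20: (idle)
t=21: (idle)
t=22: (idle)
t=23: (idle)
t=24: (idle)
t=25: (idle)
t=26: (idle)
t=27: (idle)

context switches = 8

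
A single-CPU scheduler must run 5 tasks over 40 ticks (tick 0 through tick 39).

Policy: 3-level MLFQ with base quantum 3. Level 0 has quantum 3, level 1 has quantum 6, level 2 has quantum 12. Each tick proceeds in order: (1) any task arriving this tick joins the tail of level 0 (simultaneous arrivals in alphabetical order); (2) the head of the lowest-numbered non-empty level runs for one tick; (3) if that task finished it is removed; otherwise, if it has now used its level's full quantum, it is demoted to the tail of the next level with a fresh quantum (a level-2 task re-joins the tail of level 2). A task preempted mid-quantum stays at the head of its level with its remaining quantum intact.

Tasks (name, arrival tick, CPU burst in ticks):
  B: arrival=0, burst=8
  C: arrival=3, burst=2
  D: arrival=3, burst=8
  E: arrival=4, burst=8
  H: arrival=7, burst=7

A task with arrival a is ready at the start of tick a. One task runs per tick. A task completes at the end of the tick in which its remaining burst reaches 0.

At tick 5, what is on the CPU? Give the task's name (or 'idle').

t=0: L0/L1/L2 = B/-/- → run B
t=1: L0/L1/L2 = B/-/- → run B
t=2: L0/L1/L2 = B/-/- → run B
t=3: L0/L1/L2 = CD/B/- → run C
t=4: L0/L1/L2 = CDE/B/- → run C
t=5: L0/L1/L2 = DE/B/- → run D
t=6: L0/L1/L2 = DE/B/- → run D
t=7: L0/L1/L2 = DEH/B/- → run D
t=8: L0/L1/L2 = EH/BD/- → run E
t=9: L0/L1/L2 = EH/BD/- → run E
t=10: L0/L1/L2 = EH/BD/- → run E
t=11: L0/L1/L2 = H/BDE/- → run H
t=12: L0/L1/L2 = H/BDE/- → run H
t=13: L0/L1/L2 = H/BDE/- → run H
t=14: L0/L1/L2 = -/BDEH/- → run B
t=15: L0/L1/L2 = -/BDEH/- → run B
t=16: L0/L1/L2 = -/BDEH/- → run B
t=17: L0/L1/L2 = -/BDEH/- → run B
t=18: L0/L1/L2 = -/BDEH/- → run B
t=19: L0/L1/L2 = -/DEH/- → run D
t=20: L0/L1/L2 = -/DEH/- → run D
t=21: L0/L1/L2 = -/DEH/- → run D
t=22: L0/L1/L2 = -/DEH/- → run D
t=23: L0/L1/L2 = -/DEH/- → run D
t=24: L0/L1/L2 = -/EH/- → run E
t=25: L0/L1/L2 = -/EH/- → run E
t=26: L0/L1/L2 = -/EH/- → run E
t=27: L0/L1/L2 = -/EH/- → run E
t=28: L0/L1/L2 = -/EH/- → run E
t=29: L0/L1/L2 = -/H/- → run H
t=30: L0/L1/L2 = -/H/- → run H
t=31: L0/L1/L2 = -/H/- → run H
t=32: L0/L1/L2 = -/H/- → run H
t=33: (idle)
t=34: (idle)
t=35: (idle)
t=36: (idle)
t=37: (idle)
t=38: (idle)
t=39: (idle)

running at tick 5 = D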